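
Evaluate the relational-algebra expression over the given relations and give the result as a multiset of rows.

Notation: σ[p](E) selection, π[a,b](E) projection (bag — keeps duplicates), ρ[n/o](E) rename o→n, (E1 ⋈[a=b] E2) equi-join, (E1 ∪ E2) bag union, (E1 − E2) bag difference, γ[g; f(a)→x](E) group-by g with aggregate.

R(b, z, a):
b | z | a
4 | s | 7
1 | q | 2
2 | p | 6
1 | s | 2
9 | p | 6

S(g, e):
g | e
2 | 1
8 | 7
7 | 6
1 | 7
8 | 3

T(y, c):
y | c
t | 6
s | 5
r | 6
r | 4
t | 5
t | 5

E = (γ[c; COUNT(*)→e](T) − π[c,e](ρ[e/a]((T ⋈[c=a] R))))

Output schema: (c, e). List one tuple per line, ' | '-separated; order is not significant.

Row counts bottom-up:
  T → 6
  γ[c; COUNT(*)→e](T) → 3
  T → 6
  R → 5
  (T ⋈[c=a] R) → 4
  ρ[e/a]((T ⋈[c=a] R)) → 4
  π[c,e](ρ[e/a]((T ⋈[c=a] R))) → 4
  (γ[c; COUNT(*)→e](T) − π[c,e](ρ[e/a]((T ⋈[c=a] R)))) → 3

== RESULT ==
c | e
4 | 1
5 | 3
6 | 2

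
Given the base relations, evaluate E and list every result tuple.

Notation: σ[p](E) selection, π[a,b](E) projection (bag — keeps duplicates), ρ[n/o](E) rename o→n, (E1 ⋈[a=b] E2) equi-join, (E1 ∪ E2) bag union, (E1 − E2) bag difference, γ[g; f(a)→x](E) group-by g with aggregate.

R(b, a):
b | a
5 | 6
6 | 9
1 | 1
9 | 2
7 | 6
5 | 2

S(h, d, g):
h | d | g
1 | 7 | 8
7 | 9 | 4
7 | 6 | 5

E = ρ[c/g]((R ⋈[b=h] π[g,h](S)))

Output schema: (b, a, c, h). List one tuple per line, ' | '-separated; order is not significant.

Subexpression sizes:
  R → 6
  S → 3
  π[g,h](S) → 3
  (R ⋈[b=h] π[g,h](S)) → 3
  ρ[c/g]((R ⋈[b=h] π[g,h](S))) → 3

== RESULT ==
b | a | c | h
1 | 1 | 8 | 1
7 | 6 | 4 | 7
7 | 6 | 5 | 7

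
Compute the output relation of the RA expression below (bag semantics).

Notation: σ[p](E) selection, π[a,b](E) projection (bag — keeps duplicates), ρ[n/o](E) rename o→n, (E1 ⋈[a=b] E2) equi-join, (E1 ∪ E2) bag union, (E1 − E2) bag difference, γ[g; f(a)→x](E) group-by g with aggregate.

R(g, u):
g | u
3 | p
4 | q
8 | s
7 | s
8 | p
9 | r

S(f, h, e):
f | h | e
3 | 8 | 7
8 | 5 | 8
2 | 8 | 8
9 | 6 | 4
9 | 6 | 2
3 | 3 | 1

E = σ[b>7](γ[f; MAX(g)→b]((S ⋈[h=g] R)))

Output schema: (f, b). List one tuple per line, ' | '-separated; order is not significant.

Row counts bottom-up:
  S → 6
  R → 6
  (S ⋈[h=g] R) → 5
  γ[f; MAX(g)→b]((S ⋈[h=g] R)) → 2
  σ[b>7](γ[f; MAX(g)→b]((S ⋈[h=g] R))) → 2

== RESULT ==
f | b
2 | 8
3 | 8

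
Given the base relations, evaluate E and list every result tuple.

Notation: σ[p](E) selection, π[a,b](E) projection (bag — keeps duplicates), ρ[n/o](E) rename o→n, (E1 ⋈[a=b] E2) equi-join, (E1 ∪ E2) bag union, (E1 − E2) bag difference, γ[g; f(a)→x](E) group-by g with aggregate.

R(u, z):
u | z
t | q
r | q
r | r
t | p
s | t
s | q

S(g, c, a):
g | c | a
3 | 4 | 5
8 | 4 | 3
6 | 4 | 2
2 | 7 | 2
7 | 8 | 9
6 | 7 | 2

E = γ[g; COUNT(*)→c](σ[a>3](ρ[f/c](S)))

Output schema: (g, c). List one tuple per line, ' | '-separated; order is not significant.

Stepwise |·|:
  S → 6
  ρ[f/c](S) → 6
  σ[a>3](ρ[f/c](S)) → 2
  γ[g; COUNT(*)→c](σ[a>3](ρ[f/c](S))) → 2

== RESULT ==
g | c
3 | 1
7 | 1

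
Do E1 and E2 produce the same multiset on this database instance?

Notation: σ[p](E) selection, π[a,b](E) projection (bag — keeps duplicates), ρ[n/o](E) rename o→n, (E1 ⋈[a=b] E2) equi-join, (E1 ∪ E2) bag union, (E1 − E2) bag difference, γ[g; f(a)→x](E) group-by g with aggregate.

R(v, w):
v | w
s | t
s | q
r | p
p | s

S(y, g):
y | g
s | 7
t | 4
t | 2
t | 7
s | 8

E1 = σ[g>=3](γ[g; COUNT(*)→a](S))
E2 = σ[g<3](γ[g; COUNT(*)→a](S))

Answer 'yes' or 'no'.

E1 row counts bottom-up:
  S → 5
  γ[g; COUNT(*)→a](S) → 4
  σ[g>=3](γ[g; COUNT(*)→a](S)) → 3
E2 row counts bottom-up:
  S → 5
  γ[g; COUNT(*)→a](S) → 4
  σ[g<3](γ[g; COUNT(*)→a](S)) → 1

E1 result:
g | a
4 | 1
7 | 2
8 | 1
E2 result:
g | a
2 | 1
Witness: (4, 1) appears 1× in E1 but 0× in E2.

no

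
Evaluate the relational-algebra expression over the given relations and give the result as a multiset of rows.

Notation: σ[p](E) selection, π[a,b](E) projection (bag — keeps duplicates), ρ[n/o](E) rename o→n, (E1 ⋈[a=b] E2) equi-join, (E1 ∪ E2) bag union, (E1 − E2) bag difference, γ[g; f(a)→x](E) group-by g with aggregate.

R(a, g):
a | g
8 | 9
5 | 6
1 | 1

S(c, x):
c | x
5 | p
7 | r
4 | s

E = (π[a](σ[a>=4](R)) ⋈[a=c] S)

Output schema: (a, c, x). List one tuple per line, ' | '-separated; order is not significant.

Subexpression sizes:
  R → 3
  σ[a>=4](R) → 2
  π[a](σ[a>=4](R)) → 2
  S → 3
  (π[a](σ[a>=4](R)) ⋈[a=c] S) → 1

== RESULT ==
a | c | x
5 | 5 | p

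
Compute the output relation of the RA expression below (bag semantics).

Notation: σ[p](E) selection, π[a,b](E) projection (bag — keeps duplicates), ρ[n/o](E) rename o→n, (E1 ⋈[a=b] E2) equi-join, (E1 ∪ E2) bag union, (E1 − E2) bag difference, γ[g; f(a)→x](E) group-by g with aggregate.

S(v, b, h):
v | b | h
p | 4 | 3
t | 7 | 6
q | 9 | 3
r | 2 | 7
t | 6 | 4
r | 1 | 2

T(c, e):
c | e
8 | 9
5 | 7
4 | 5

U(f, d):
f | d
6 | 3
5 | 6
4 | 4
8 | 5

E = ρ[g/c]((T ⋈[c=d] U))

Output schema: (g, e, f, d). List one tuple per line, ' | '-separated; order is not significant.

Row counts bottom-up:
  T → 3
  U → 4
  (T ⋈[c=d] U) → 2
  ρ[g/c]((T ⋈[c=d] U)) → 2

== RESULT ==
g | e | f | d
4 | 5 | 4 | 4
5 | 7 | 8 | 5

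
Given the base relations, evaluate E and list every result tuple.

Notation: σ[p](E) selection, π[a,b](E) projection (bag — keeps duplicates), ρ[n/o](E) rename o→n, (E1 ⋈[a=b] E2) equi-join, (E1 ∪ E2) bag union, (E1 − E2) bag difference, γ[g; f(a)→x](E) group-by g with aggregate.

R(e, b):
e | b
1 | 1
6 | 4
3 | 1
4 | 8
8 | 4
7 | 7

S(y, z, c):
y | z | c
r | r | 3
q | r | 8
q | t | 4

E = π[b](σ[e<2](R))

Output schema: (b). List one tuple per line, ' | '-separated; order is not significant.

Stepwise |·|:
  R → 6
  σ[e<2](R) → 1
  π[b](σ[e<2](R)) → 1

== RESULT ==
b
1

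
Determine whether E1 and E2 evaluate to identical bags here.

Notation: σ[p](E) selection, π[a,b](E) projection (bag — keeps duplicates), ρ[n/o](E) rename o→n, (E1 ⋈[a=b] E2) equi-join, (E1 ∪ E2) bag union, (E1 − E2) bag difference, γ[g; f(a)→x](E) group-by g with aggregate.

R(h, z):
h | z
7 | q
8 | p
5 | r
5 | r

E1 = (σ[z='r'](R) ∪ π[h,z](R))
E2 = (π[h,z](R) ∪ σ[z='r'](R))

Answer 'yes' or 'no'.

E1 row counts bottom-up:
  R → 4
  σ[z='r'](R) → 2
  R → 4
  π[h,z](R) → 4
  (σ[z='r'](R) ∪ π[h,z](R)) → 6
E2 row counts bottom-up:
  R → 4
  π[h,z](R) → 4
  R → 4
  σ[z='r'](R) → 2
  (π[h,z](R) ∪ σ[z='r'](R)) → 6

E1 and E2 produce the same multiset:
h | z
5 | r
5 | r
5 | r
5 | r
7 | q
8 | p

yes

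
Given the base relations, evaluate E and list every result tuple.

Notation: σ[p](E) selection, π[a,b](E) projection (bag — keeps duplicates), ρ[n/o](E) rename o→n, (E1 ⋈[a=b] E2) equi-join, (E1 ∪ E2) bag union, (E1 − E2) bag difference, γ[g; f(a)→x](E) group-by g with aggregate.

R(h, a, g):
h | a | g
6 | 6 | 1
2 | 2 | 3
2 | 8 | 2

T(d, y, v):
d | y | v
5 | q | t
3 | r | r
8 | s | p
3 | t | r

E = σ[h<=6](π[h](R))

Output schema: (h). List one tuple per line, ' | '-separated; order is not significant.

Row counts bottom-up:
  R → 3
  π[h](R) → 3
  σ[h<=6](π[h](R)) → 3

== RESULT ==
h
2
2
6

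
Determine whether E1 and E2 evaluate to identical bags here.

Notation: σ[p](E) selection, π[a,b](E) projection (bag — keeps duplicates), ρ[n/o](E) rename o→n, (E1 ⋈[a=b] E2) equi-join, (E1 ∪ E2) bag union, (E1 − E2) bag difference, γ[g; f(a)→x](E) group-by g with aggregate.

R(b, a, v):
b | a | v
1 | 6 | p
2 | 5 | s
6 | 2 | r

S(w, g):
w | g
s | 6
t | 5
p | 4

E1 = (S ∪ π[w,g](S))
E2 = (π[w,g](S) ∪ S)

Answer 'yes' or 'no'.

E1 subexpression sizes:
  S → 3
  S → 3
  π[w,g](S) → 3
  (S ∪ π[w,g](S)) → 6
E2 subexpression sizes:
  S → 3
  π[w,g](S) → 3
  S → 3
  (π[w,g](S) ∪ S) → 6

E1 and E2 produce the same multiset:
w | g
p | 4
p | 4
s | 6
s | 6
t | 5
t | 5

yes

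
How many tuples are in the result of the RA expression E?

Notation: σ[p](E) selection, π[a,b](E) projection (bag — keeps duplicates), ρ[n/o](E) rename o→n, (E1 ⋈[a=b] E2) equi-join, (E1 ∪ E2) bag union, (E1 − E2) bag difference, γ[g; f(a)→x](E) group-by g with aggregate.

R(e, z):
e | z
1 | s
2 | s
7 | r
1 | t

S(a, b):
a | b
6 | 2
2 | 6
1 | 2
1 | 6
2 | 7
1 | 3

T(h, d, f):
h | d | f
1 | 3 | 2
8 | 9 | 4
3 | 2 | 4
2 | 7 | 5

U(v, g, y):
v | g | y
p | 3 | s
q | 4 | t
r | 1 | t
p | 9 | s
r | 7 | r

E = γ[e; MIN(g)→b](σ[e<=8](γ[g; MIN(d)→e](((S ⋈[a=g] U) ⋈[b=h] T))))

Per-node cardinality:
  S → 6
  U → 5
  (S ⋈[a=g] U) → 3
  T → 4
  ((S ⋈[a=g] U) ⋈[b=h] T) → 2
  γ[g; MIN(d)→e](((S ⋈[a=g] U) ⋈[b=h] T)) → 1
  σ[e<=8](γ[g; MIN(d)→e](((S ⋈[a=g] U) ⋈[b=h] T))) → 1
  γ[e; MIN(g)→b](σ[e<=8](γ[g; MIN(d)→e](((S ⋈[a=g] U) ⋈[b=h] T)))) → 1

|E| = 1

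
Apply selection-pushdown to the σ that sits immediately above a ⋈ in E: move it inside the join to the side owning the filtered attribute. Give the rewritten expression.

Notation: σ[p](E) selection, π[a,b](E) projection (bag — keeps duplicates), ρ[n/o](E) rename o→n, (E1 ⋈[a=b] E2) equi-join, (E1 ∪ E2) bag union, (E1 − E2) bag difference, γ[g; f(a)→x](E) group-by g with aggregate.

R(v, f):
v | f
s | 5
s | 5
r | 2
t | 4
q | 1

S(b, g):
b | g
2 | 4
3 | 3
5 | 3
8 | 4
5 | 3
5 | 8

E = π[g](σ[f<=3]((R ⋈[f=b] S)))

σ filters on f, owned by the left side.
E' = π[g]((σ[f<=3](R) ⋈[f=b] S))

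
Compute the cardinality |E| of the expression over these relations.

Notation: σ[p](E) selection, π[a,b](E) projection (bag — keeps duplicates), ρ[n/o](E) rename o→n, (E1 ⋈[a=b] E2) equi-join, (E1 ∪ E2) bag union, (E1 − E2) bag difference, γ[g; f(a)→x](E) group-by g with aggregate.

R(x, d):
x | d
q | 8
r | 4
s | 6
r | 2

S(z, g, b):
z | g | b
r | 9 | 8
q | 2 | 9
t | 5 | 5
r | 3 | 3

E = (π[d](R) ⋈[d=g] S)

Per-node cardinality:
  R → 4
  π[d](R) → 4
  S → 4
  (π[d](R) ⋈[d=g] S) → 1

|E| = 1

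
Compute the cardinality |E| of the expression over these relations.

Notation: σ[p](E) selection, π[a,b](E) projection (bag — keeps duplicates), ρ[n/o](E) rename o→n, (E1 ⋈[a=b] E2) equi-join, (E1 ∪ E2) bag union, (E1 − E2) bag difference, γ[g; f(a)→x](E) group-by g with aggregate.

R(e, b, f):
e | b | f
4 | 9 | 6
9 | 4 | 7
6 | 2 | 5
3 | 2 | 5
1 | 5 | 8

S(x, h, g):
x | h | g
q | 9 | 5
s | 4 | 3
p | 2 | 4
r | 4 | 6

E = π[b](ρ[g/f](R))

Row counts bottom-up:
  R → 5
  ρ[g/f](R) → 5
  π[b](ρ[g/f](R)) → 5

|E| = 5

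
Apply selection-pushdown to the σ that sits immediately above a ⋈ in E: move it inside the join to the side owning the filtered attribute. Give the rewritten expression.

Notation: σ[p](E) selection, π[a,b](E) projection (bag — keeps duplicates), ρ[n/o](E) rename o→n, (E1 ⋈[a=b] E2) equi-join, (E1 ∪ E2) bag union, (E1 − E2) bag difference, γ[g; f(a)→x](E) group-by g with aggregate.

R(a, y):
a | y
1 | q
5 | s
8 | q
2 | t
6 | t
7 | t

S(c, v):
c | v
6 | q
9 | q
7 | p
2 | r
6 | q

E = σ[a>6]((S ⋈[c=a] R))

σ filters on a, owned by the right side.
E' = (S ⋈[c=a] σ[a>6](R))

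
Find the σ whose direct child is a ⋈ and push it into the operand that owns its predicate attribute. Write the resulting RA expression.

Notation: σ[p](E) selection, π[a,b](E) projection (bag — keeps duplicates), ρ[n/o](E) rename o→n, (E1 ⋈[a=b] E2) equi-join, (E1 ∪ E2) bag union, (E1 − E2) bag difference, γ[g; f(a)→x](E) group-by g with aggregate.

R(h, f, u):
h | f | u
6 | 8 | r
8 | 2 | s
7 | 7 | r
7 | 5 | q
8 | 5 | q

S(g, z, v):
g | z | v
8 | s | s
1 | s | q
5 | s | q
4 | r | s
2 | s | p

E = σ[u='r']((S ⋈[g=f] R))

σ filters on u, owned by the right side.
E' = (S ⋈[g=f] σ[u='r'](R))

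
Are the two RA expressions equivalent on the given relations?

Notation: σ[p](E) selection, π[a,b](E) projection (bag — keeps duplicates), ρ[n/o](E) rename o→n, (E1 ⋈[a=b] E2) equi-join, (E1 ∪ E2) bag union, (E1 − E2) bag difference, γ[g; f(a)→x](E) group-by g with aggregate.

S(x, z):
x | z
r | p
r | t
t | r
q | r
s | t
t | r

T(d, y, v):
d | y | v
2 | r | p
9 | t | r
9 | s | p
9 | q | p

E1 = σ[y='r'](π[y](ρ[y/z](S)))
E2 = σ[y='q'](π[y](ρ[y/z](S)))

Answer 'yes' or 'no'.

E1 stepwise |·|:
  S → 6
  ρ[y/z](S) → 6
  π[y](ρ[y/z](S)) → 6
  σ[y='r'](π[y](ρ[y/z](S))) → 3
E2 stepwise |·|:
  S → 6
  ρ[y/z](S) → 6
  π[y](ρ[y/z](S)) → 6
  σ[y='q'](π[y](ρ[y/z](S))) → 0

E1 result:
y
r
r
r
E2 result:
y
(0 rows)
Witness: ('r',) appears 3× in E1 but 0× in E2.

no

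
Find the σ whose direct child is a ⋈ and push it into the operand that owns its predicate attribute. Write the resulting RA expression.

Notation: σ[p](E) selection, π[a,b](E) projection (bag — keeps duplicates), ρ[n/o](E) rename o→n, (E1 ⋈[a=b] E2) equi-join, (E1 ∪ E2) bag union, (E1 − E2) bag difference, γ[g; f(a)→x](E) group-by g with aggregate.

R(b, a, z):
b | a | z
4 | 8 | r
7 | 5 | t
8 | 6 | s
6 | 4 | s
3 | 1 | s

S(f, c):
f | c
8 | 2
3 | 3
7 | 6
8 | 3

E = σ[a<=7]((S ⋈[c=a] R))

σ filters on a, owned by the right side.
E' = (S ⋈[c=a] σ[a<=7](R))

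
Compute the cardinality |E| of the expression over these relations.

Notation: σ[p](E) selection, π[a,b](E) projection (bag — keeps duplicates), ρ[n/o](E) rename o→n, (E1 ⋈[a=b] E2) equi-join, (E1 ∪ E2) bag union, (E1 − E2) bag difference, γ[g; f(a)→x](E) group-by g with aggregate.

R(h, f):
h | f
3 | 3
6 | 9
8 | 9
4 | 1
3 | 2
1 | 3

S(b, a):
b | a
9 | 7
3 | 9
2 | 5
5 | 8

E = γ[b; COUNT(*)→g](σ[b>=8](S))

Stepwise |·|:
  S → 4
  σ[b>=8](S) → 1
  γ[b; COUNT(*)→g](σ[b>=8](S)) → 1

|E| = 1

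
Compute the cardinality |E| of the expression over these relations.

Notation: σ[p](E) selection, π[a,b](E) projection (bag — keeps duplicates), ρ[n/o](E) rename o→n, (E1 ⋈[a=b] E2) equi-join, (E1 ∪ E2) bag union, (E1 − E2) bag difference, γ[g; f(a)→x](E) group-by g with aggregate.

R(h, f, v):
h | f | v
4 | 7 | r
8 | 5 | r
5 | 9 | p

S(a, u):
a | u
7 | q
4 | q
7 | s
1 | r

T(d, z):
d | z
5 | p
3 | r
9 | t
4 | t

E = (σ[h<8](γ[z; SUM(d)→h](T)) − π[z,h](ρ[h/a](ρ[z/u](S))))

Stepwise |·|:
  T → 4
  γ[z; SUM(d)→h](T) → 3
  σ[h<8](γ[z; SUM(d)→h](T)) → 2
  S → 4
  ρ[z/u](S) → 4
  ρ[h/a](ρ[z/u](S)) → 4
  π[z,h](ρ[h/a](ρ[z/u](S))) → 4
  (σ[h<8](γ[z; SUM(d)→h](T)) − π[z,h](ρ[h/a](ρ[z/u](S)))) → 2

|E| = 2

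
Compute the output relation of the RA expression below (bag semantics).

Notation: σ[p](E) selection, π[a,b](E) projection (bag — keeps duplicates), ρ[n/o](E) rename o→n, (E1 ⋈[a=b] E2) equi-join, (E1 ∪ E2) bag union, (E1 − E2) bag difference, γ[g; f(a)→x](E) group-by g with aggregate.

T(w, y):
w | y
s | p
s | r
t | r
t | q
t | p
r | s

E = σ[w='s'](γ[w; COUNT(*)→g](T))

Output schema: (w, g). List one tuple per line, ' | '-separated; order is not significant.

Row counts bottom-up:
  T → 6
  γ[w; COUNT(*)→g](T) → 3
  σ[w='s'](γ[w; COUNT(*)→g](T)) → 1

== RESULT ==
w | g
s | 2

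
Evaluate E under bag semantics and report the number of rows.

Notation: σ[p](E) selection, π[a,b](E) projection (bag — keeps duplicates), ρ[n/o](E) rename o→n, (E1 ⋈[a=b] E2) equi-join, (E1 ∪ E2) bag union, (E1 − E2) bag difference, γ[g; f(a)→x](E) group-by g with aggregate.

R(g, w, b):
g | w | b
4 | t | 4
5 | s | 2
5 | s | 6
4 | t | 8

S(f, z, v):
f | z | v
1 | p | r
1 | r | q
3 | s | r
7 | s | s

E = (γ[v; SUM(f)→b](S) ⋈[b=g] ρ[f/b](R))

Stepwise |·|:
  S → 4
  γ[v; SUM(f)→b](S) → 3
  R → 4
  ρ[f/b](R) → 4
  (γ[v; SUM(f)→b](S) ⋈[b=g] ρ[f/b](R)) → 2

|E| = 2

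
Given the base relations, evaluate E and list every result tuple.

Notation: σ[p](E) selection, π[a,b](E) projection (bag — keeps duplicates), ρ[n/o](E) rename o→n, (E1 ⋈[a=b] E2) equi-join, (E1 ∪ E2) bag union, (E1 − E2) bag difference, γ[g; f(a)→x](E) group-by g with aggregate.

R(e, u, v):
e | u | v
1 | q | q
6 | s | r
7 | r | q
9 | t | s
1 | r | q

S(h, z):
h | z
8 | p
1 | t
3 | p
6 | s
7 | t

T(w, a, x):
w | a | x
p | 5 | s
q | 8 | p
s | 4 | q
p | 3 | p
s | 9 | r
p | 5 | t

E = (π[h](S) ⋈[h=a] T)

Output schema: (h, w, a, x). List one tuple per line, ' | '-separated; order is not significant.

Subexpression sizes:
  S → 5
  π[h](S) → 5
  T → 6
  (π[h](S) ⋈[h=a] T) → 2

== RESULT ==
h | w | a | x
3 | p | 3 | p
8 | q | 8 | p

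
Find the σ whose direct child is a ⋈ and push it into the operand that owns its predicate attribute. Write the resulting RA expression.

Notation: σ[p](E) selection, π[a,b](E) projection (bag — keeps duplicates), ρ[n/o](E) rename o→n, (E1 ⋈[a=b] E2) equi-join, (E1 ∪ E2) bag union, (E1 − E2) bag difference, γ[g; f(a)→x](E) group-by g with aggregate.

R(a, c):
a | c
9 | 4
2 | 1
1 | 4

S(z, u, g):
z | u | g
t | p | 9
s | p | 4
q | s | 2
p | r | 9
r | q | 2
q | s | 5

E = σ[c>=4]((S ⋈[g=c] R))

σ filters on c, owned by the right side.
E' = (S ⋈[g=c] σ[c>=4](R))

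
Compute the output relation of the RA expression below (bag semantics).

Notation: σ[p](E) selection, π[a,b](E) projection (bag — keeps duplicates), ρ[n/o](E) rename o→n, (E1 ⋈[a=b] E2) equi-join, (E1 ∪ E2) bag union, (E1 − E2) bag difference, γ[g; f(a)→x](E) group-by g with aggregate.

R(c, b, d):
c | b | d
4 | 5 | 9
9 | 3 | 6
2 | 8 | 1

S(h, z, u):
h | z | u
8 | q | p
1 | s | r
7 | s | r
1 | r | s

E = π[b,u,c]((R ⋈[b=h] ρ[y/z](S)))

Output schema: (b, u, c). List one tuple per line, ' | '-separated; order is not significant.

Row counts bottom-up:
  R → 3
  S → 4
  ρ[y/z](S) → 4
  (R ⋈[b=h] ρ[y/z](S)) → 1
  π[b,u,c]((R ⋈[b=h] ρ[y/z](S))) → 1

== RESULT ==
b | u | c
8 | p | 2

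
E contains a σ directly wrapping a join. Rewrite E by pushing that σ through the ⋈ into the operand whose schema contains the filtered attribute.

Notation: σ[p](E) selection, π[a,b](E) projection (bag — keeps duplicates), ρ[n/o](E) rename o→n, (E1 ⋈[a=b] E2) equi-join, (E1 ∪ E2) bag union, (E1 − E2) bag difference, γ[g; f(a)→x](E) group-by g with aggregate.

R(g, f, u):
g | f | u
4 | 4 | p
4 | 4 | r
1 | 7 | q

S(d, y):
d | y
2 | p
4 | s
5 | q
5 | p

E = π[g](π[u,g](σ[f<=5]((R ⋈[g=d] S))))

σ filters on f, owned by the left side.
E' = π[g](π[u,g]((σ[f<=5](R) ⋈[g=d] S)))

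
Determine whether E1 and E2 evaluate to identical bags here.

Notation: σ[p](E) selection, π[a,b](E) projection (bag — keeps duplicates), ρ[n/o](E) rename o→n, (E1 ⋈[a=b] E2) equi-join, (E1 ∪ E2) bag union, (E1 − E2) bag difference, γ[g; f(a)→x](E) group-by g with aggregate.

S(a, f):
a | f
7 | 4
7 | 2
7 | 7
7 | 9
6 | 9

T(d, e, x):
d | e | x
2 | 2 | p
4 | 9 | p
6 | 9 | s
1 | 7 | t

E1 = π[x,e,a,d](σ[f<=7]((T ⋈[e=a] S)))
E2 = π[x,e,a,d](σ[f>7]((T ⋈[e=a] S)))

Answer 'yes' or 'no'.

E1 stepwise |·|:
  T → 4
  S → 5
  (T ⋈[e=a] S) → 4
  σ[f<=7]((T ⋈[e=a] S)) → 3
  π[x,e,a,d](σ[f<=7]((T ⋈[e=a] S))) → 3
E2 stepwise |·|:
  T → 4
  S → 5
  (T ⋈[e=a] S) → 4
  σ[f>7]((T ⋈[e=a] S)) → 1
  π[x,e,a,d](σ[f>7]((T ⋈[e=a] S))) → 1

E1 result:
x | e | a | d
t | 7 | 7 | 1
t | 7 | 7 | 1
t | 7 | 7 | 1
E2 result:
x | e | a | d
t | 7 | 7 | 1
Witness: ('t', 7, 7, 1) appears 3× in E1 but 1× in E2.

no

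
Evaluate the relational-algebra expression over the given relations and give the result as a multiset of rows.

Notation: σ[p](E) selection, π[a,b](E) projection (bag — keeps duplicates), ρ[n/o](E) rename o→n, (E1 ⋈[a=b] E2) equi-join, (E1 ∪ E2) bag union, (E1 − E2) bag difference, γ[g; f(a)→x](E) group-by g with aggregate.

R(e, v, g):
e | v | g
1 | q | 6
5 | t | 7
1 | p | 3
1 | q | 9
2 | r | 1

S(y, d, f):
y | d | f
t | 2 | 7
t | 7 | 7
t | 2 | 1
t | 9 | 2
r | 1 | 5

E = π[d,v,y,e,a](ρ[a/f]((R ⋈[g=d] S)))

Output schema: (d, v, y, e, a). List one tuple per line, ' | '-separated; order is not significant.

Per-node cardinality:
  R → 5
  S → 5
  (R ⋈[g=d] S) → 3
  ρ[a/f]((R ⋈[g=d] S)) → 3
  π[d,v,y,e,a](ρ[a/f]((R ⋈[g=d] S))) → 3

== RESULT ==
d | v | y | e | a
1 | r | r | 2 | 5
7 | t | t | 5 | 7
9 | q | t | 1 | 2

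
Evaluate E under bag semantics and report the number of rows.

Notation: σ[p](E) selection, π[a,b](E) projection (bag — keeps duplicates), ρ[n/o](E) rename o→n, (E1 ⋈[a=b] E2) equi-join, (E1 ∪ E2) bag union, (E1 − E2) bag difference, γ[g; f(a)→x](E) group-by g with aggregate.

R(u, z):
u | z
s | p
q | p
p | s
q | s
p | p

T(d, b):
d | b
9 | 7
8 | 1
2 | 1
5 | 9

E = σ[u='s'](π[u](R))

Per-node cardinality:
  R → 5
  π[u](R) → 5
  σ[u='s'](π[u](R)) → 1

|E| = 1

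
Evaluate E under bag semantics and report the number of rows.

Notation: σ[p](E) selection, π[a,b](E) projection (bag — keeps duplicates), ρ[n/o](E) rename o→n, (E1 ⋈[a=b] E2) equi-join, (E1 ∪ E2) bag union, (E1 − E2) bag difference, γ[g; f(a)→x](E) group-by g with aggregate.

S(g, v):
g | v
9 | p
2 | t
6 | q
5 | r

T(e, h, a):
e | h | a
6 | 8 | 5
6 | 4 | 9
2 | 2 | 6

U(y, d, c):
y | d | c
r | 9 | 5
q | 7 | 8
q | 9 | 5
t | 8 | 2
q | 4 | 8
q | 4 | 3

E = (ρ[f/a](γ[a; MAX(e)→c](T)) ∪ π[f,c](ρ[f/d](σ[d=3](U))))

Stepwise |·|:
  T → 3
  γ[a; MAX(e)→c](T) → 3
  ρ[f/a](γ[a; MAX(e)→c](T)) → 3
  U → 6
  σ[d=3](U) → 0
  ρ[f/d](σ[d=3](U)) → 0
  π[f,c](ρ[f/d](σ[d=3](U))) → 0
  (ρ[f/a](γ[a; MAX(e)→c](T)) ∪ π[f,c](ρ[f/d](σ[d=3](U)))) → 3

|E| = 3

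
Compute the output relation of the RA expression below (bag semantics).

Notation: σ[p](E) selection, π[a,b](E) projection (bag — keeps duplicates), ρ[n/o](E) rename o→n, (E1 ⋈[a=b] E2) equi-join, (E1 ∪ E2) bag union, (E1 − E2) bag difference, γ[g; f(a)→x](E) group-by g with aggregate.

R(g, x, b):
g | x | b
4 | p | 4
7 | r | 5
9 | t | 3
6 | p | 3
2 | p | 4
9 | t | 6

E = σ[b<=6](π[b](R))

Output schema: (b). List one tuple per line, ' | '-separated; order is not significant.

Row counts bottom-up:
  R → 6
  π[b](R) → 6
  σ[b<=6](π[b](R)) → 6

== RESULT ==
b
3
3
4
4
5
6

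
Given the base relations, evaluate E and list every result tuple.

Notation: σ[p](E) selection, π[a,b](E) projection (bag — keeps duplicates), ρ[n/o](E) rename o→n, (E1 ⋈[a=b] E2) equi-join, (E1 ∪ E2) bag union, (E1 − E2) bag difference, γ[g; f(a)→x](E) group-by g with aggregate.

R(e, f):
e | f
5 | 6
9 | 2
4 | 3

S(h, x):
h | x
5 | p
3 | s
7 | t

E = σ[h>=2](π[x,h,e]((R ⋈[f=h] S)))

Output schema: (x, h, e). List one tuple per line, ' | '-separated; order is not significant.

Row counts bottom-up:
  R → 3
  S → 3
  (R ⋈[f=h] S) → 1
  π[x,h,e]((R ⋈[f=h] S)) → 1
  σ[h>=2](π[x,h,e]((R ⋈[f=h] S))) → 1

== RESULT ==
x | h | e
s | 3 | 4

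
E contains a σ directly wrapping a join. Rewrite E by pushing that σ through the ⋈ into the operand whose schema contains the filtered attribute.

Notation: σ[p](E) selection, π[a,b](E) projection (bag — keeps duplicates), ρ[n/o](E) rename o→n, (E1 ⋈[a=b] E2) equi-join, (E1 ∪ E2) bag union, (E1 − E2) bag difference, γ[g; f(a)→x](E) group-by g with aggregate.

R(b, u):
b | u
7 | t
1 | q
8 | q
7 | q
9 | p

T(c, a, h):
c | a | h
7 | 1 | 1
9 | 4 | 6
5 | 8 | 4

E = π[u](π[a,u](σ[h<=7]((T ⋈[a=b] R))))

σ filters on h, owned by the left side.
E' = π[u](π[a,u]((σ[h<=7](T) ⋈[a=b] R)))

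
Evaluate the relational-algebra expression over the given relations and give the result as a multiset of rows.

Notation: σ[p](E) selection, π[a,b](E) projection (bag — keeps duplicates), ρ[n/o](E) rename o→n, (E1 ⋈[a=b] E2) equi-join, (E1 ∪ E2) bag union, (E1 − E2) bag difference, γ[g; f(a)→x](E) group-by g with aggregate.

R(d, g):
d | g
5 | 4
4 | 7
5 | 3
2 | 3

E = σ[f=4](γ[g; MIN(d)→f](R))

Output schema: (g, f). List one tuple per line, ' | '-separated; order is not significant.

Stepwise |·|:
  R → 4
  γ[g; MIN(d)→f](R) → 3
  σ[f=4](γ[g; MIN(d)→f](R)) → 1

== RESULT ==
g | f
7 | 4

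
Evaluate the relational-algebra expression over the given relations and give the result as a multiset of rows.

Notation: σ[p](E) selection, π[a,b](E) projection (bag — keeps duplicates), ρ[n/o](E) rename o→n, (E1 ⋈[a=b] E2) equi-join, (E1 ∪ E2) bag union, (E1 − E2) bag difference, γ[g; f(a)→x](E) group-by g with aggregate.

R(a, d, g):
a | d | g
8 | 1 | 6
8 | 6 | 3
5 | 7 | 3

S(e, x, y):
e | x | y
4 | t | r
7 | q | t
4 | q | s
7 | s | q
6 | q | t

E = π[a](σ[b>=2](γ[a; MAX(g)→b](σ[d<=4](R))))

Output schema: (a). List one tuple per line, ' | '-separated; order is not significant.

Row counts bottom-up:
  R → 3
  σ[d<=4](R) → 1
  γ[a; MAX(g)→b](σ[d<=4](R)) → 1
  σ[b>=2](γ[a; MAX(g)→b](σ[d<=4](R))) → 1
  π[a](σ[b>=2](γ[a; MAX(g)→b](σ[d<=4](R)))) → 1

== RESULT ==
a
8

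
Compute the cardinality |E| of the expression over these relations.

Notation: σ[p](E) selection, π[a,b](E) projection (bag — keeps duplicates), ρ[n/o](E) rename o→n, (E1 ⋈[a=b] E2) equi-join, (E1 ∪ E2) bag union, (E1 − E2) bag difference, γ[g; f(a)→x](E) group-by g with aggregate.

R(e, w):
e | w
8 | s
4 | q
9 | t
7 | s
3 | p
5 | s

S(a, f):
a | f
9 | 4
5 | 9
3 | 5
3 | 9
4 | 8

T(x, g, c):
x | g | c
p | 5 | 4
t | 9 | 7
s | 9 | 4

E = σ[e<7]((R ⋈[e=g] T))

Stepwise |·|:
  R → 6
  T → 3
  (R ⋈[e=g] T) → 3
  σ[e<7]((R ⋈[e=g] T)) → 1

|E| = 1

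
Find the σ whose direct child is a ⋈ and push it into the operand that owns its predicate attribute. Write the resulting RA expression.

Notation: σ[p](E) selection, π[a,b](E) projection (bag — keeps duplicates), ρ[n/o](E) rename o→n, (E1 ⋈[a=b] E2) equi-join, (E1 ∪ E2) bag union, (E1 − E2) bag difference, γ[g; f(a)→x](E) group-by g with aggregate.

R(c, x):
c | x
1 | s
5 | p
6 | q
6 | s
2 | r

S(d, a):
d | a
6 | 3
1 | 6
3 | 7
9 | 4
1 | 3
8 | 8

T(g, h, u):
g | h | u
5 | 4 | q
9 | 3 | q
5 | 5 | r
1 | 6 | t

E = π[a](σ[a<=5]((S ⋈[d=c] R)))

σ filters on a, owned by the left side.
E' = π[a]((σ[a<=5](S) ⋈[d=c] R))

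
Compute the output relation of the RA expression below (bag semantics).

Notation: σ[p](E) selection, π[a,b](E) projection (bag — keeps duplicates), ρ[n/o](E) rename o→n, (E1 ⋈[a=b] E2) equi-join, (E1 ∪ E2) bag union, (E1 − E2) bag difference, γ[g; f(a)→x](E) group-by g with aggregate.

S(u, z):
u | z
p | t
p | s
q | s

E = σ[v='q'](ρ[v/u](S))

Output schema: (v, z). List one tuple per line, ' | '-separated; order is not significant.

Subexpression sizes:
  S → 3
  ρ[v/u](S) → 3
  σ[v='q'](ρ[v/u](S)) → 1

== RESULT ==
v | z
q | s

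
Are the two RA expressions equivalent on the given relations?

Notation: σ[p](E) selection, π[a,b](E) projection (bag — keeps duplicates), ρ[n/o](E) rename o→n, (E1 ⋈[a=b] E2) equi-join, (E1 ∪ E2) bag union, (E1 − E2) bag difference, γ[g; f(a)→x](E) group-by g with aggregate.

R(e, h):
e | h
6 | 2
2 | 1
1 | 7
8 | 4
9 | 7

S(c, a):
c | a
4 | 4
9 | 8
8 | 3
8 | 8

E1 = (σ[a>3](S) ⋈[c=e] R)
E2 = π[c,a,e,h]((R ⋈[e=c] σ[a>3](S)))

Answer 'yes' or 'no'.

E1 row counts bottom-up:
  S → 4
  σ[a>3](S) → 3
  R → 5
  (σ[a>3](S) ⋈[c=e] R) → 2
E2 row counts bottom-up:
  R → 5
  S → 4
  σ[a>3](S) → 3
  (R ⋈[e=c] σ[a>3](S)) → 2
  π[c,a,e,h]((R ⋈[e=c] σ[a>3](S))) → 2

E1 and E2 produce the same multiset:
c | a | e | h
8 | 8 | 8 | 4
9 | 8 | 9 | 7

yes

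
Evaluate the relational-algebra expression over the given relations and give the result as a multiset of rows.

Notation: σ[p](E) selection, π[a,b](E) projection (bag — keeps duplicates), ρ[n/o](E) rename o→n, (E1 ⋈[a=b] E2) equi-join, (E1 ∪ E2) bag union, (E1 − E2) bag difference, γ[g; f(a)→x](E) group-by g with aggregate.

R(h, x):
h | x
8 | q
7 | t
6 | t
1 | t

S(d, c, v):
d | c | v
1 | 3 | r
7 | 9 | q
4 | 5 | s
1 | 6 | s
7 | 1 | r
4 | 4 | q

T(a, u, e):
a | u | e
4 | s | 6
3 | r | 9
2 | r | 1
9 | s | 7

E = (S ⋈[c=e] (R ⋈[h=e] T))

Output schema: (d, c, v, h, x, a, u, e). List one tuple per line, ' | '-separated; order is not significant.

Row counts bottom-up:
  S → 6
  R → 4
  T → 4
  (R ⋈[h=e] T) → 3
  (S ⋈[c=e] (R ⋈[h=e] T)) → 2

== RESULT ==
d | c | v | h | x | a | u | e
1 | 6 | s | 6 | t | 4 | s | 6
7 | 1 | r | 1 | t | 2 | r | 1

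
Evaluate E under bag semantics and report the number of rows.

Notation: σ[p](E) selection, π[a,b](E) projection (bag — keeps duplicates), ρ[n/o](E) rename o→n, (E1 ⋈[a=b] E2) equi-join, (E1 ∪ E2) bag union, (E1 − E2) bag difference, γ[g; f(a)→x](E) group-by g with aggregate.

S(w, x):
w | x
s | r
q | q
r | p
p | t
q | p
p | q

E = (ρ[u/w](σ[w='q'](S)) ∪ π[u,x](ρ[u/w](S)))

Stepwise |·|:
  S → 6
  σ[w='q'](S) → 2
  ρ[u/w](σ[w='q'](S)) → 2
  S → 6
  ρ[u/w](S) → 6
  π[u,x](ρ[u/w](S)) → 6
  (ρ[u/w](σ[w='q'](S)) ∪ π[u,x](ρ[u/w](S))) → 8

|E| = 8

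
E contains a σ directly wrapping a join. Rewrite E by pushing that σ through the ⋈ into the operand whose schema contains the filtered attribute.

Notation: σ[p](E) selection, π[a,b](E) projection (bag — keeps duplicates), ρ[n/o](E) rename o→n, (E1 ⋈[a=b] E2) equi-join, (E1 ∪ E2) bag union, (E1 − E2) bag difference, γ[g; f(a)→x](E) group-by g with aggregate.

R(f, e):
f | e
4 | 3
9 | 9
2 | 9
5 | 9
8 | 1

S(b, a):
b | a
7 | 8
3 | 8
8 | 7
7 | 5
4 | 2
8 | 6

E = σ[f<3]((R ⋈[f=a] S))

σ filters on f, owned by the left side.
E' = (σ[f<3](R) ⋈[f=a] S)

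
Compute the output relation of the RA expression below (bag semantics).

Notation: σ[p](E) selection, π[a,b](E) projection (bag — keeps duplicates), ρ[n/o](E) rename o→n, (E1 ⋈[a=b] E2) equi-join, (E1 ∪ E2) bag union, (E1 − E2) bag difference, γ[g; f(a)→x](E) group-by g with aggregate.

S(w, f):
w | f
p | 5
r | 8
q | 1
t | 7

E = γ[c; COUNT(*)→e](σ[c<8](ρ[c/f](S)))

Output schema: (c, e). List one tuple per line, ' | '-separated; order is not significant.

Subexpression sizes:
  S → 4
  ρ[c/f](S) → 4
  σ[c<8](ρ[c/f](S)) → 3
  γ[c; COUNT(*)→e](σ[c<8](ρ[c/f](S))) → 3

== RESULT ==
c | e
1 | 1
5 | 1
7 | 1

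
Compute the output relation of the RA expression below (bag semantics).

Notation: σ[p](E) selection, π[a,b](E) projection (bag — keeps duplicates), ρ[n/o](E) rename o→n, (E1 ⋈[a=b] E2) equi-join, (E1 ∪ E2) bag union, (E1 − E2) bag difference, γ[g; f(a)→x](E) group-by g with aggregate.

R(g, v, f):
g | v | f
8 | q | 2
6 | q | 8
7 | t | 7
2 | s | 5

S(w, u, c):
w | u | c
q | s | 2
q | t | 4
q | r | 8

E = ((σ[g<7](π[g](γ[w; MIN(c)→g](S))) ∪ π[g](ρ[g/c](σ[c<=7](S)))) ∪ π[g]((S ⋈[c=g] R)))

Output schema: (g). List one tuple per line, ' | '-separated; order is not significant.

Per-node cardinality:
  S → 3
  γ[w; MIN(c)→g](S) → 1
  π[g](γ[w; MIN(c)→g](S)) → 1
  σ[g<7](π[g](γ[w; MIN(c)→g](S))) → 1
  S → 3
  σ[c<=7](S) → 2
  ρ[g/c](σ[c<=7](S)) → 2
  π[g](ρ[g/c](σ[c<=7](S))) → 2
  (σ[g<7](π[g](γ[w; MIN(c)→g](S))) ∪ π[g](ρ[g/c](σ[c<=7](S)))) → 3
  S → 3
  R → 4
  (S ⋈[c=g] R) → 2
  π[g]((S ⋈[c=g] R)) → 2
  ((σ[g<7](π[g](γ[w; MIN(c)→g](S))) ∪ π[g](ρ[g/c](σ[c<=7](S)))) ∪ π[g]((S ⋈[c=g] R))) → 5

== RESULT ==
g
2
2
2
4
8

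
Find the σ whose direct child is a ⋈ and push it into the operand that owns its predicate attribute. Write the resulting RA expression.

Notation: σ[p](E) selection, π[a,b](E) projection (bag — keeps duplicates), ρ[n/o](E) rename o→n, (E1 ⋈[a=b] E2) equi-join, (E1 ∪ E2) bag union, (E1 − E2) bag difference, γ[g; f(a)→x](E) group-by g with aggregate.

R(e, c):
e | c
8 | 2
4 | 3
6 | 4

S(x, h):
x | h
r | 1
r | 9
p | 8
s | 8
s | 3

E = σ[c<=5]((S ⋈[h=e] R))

σ filters on c, owned by the right side.
E' = (S ⋈[h=e] σ[c<=5](R))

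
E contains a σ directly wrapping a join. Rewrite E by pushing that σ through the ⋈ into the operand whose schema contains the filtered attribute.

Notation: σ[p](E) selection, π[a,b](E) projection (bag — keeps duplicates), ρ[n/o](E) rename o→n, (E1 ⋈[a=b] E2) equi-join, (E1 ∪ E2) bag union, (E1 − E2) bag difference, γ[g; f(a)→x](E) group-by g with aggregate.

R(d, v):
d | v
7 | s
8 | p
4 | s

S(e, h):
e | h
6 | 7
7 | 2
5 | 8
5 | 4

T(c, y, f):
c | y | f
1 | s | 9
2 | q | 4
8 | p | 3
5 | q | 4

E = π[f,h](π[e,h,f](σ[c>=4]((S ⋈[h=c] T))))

σ filters on c, owned by the right side.
E' = π[f,h](π[e,h,f]((S ⋈[h=c] σ[c>=4](T))))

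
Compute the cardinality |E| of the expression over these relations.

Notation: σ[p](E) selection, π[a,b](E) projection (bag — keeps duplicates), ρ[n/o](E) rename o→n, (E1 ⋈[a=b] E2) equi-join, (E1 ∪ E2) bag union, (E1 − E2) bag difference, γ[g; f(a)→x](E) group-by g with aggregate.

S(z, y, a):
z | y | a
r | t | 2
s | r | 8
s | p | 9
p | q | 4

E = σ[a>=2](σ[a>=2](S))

Row counts bottom-up:
  S → 4
  σ[a>=2](S) → 4
  σ[a>=2](σ[a>=2](S)) → 4

|E| = 4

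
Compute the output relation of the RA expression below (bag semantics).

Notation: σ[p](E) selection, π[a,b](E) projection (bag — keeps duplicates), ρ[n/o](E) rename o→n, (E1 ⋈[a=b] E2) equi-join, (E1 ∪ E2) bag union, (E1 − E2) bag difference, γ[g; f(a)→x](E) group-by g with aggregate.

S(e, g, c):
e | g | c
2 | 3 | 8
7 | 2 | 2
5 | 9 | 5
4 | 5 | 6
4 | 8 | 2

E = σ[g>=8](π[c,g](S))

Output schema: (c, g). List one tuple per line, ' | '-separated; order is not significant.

Subexpression sizes:
  S → 5
  π[c,g](S) → 5
  σ[g>=8](π[c,g](S)) → 2

== RESULT ==
c | g
2 | 8
5 | 9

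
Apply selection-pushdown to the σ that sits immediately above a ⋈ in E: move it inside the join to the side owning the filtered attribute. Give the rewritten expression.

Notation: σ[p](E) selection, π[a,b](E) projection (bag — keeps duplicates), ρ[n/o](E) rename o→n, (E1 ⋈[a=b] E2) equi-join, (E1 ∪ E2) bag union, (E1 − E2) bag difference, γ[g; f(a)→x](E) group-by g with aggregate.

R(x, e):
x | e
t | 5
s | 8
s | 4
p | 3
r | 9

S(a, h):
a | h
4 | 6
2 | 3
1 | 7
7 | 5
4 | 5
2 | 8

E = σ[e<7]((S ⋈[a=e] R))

σ filters on e, owned by the right side.
E' = (S ⋈[a=e] σ[e<7](R))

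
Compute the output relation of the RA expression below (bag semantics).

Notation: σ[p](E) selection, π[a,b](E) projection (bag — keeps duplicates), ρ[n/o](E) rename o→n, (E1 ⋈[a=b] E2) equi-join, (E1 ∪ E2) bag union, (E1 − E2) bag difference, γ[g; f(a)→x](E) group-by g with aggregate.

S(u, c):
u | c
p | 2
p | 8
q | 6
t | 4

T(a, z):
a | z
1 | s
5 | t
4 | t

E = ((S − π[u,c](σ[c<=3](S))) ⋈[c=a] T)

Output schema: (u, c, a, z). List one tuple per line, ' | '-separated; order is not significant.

Row counts bottom-up:
  S → 4
  S → 4
  σ[c<=3](S) → 1
  π[u,c](σ[c<=3](S)) → 1
  (S − π[u,c](σ[c<=3](S))) → 3
  T → 3
  ((S − π[u,c](σ[c<=3](S))) ⋈[c=a] T) → 1

== RESULT ==
u | c | a | z
t | 4 | 4 | t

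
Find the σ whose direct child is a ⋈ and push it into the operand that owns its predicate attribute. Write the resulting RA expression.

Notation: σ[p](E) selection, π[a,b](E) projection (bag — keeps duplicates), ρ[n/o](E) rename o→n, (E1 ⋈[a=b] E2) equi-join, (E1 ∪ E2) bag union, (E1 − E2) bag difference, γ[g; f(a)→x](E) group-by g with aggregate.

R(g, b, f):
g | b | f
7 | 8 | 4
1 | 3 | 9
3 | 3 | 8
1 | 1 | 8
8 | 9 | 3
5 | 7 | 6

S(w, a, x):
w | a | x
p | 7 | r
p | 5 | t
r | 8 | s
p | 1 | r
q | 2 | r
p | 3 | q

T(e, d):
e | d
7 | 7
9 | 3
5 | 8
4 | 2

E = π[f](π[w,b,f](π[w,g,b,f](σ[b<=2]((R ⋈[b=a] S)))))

σ filters on b, owned by the left side.
E' = π[f](π[w,b,f](π[w,g,b,f]((σ[b<=2](R) ⋈[b=a] S))))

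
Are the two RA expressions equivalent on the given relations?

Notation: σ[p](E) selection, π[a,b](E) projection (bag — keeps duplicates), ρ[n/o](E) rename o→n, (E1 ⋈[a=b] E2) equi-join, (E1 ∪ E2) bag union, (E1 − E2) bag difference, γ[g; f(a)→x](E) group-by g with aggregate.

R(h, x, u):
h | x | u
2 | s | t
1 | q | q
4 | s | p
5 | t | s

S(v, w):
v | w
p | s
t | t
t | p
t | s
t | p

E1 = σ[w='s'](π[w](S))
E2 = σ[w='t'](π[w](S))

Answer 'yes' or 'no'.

E1 per-node cardinality:
  S → 5
  π[w](S) → 5
  σ[w='s'](π[w](S)) → 2
E2 per-node cardinality:
  S → 5
  π[w](S) → 5
  σ[w='t'](π[w](S)) → 1

E1 result:
w
s
s
E2 result:
w
t
Witness: ('t',) appears 0× in E1 but 1× in E2.

no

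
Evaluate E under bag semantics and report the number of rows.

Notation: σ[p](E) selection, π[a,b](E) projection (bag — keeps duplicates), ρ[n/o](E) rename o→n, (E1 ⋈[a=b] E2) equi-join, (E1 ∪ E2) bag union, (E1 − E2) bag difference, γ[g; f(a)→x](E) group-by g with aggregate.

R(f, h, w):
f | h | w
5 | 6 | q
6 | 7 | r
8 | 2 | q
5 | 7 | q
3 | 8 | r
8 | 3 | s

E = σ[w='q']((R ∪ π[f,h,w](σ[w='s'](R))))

Row counts bottom-up:
  R → 6
  R → 6
  σ[w='s'](R) → 1
  π[f,h,w](σ[w='s'](R)) → 1
  (R ∪ π[f,h,w](σ[w='s'](R))) → 7
  σ[w='q']((R ∪ π[f,h,w](σ[w='s'](R)))) → 3

|E| = 3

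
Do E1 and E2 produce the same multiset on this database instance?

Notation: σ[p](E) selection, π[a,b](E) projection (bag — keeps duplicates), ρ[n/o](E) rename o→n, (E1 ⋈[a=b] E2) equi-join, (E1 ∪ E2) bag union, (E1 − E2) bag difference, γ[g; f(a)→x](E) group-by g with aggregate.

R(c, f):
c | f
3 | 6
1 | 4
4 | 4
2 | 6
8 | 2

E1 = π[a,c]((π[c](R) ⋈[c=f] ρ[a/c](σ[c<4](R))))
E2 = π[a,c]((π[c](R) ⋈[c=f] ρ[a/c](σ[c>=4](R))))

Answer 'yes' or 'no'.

E1 per-node cardinality:
  R → 5
  π[c](R) → 5
  R → 5
  σ[c<4](R) → 3
  ρ[a/c](σ[c<4](R)) → 3
  (π[c](R) ⋈[c=f] ρ[a/c](σ[c<4](R))) → 1
  π[a,c]((π[c](R) ⋈[c=f] ρ[a/c](σ[c<4](R)))) → 1
E2 per-node cardinality:
  R → 5
  π[c](R) → 5
  R → 5
  σ[c>=4](R) → 2
  ρ[a/c](σ[c>=4](R)) → 2
  (π[c](R) ⋈[c=f] ρ[a/c](σ[c>=4](R))) → 2
  π[a,c]((π[c](R) ⋈[c=f] ρ[a/c](σ[c>=4](R)))) → 2

E1 result:
a | c
1 | 4
E2 result:
a | c
4 | 4
8 | 2
Witness: (4, 4) appears 0× in E1 but 1× in E2.

no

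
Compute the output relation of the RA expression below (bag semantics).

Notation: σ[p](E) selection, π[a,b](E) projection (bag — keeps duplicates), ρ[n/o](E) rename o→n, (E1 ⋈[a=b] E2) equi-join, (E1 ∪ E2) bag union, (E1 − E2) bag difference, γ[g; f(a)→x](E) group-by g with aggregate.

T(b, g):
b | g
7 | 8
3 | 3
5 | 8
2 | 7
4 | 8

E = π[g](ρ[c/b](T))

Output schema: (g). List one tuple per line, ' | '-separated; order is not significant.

Row counts bottom-up:
  T → 5
  ρ[c/b](T) → 5
  π[g](ρ[c/b](T)) → 5

== RESULT ==
g
3
7
8
8
8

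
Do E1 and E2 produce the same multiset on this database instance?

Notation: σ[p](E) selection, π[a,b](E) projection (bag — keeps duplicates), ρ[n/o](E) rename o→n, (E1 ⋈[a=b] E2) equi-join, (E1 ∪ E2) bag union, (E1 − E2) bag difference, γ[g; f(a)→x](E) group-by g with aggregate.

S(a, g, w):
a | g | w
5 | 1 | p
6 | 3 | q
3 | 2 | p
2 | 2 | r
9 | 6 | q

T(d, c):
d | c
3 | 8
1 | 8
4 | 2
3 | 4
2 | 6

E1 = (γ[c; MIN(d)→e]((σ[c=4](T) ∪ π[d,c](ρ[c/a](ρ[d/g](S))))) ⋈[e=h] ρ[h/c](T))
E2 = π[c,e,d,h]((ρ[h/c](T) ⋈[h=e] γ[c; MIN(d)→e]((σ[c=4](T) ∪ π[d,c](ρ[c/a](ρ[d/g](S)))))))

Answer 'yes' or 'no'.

E1 row counts bottom-up:
  T → 5
  σ[c=4](T) → 1
  S → 5
  ρ[d/g](S) → 5
  ρ[c/a](ρ[d/g](S)) → 5
  π[d,c](ρ[c/a](ρ[d/g](S))) → 5
  (σ[c=4](T) ∪ π[d,c](ρ[c/a](ρ[d/g](S)))) → 6
  γ[c; MIN(d)→e]((σ[c=4](T) ∪ π[d,c](ρ[c/a](ρ[d/g](S))))) → 6
  T → 5
  ρ[h/c](T) → 5
  (γ[c; MIN(d)→e]((σ[c=4](T) ∪ π[d,c](ρ[c/a](ρ[d/g](S))))) ⋈[e=h] ρ[h/c](T)) → 3
E2 row counts bottom-up:
  T → 5
  ρ[h/c](T) → 5
  T → 5
  σ[c=4](T) → 1
  S → 5
  ρ[d/g](S) → 5
  ρ[c/a](ρ[d/g](S)) → 5
  π[d,c](ρ[c/a](ρ[d/g](S))) → 5
  (σ[c=4](T) ∪ π[d,c](ρ[c/a](ρ[d/g](S)))) → 6
  γ[c; MIN(d)→e]((σ[c=4](T) ∪ π[d,c](ρ[c/a](ρ[d/g](S))))) → 6
  (ρ[h/c](T) ⋈[h=e] γ[c; MIN(d)→e]((σ[c=4](T) ∪ π[d,c](ρ[c/a](ρ[d/g](S)))))) → 3
  π[c,e,d,h]((ρ[h/c](T) ⋈[h=e] γ[c; MIN(d)→e]((σ[c=4](T) ∪ π[d,c](ρ[c/a](ρ[d/g](S))))))) → 3

E1 and E2 produce the same multiset:
c | e | d | h
2 | 2 | 4 | 2
3 | 2 | 4 | 2
9 | 6 | 2 | 6

yes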